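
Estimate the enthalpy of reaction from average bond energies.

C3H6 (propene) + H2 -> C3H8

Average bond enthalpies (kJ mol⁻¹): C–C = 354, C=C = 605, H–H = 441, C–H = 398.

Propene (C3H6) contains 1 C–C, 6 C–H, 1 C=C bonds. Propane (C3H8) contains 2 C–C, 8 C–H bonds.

Bonds broken (reactants):
  C–C: 1 × 354 = 354
  C–H: 6 × 398 = 2388
  C=C: 1 × 605 = 605
  H–H: 1 × 441 = 441
  Σ(broken) = 3788 kJ
Bonds formed (products):
  C–C: 2 × 354 = 708
  C–H: 8 × 398 = 3184
  Σ(formed) = 3892 kJ
ΔH = Σ(broken) − Σ(formed) = 3788 − 3892 = −104 kJ

ΔH ≈ −104 kJ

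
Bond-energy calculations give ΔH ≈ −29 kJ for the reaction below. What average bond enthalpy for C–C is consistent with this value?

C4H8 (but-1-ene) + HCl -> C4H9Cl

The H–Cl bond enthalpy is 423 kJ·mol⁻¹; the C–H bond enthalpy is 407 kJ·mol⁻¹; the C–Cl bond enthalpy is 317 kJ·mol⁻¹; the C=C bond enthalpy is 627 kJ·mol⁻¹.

Let D be the C–C bond energy.
Σ(broken) = 2×D + 8×407 + 1×627 + 1×423 = 4306 + 2D
Σ(formed) = 3×D + 1×317 + 9×407 = 3980 + 3D
ΔH = Σ(broken) − Σ(formed) = (4306 + 2D) − (3980 + 3D) = +326 − D
Setting this equal to −29 kJ gives D = 355 kJ/mol.

D(C–C) ≈ 355 kJ/mol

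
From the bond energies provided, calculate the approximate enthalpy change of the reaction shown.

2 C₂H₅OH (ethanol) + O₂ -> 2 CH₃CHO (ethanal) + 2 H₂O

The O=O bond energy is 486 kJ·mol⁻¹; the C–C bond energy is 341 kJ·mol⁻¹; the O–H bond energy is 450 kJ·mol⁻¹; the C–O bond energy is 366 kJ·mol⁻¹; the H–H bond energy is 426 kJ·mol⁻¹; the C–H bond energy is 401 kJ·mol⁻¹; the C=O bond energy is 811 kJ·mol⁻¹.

Bonds broken (reactants):
  C–C: 2 × 341 = 682
  C–H: 10 × 401 = 4010
  C–O: 2 × 366 = 732
  O–H: 2 × 450 = 900
  O=O: 1 × 486 = 486
  Σ(broken) = 6810 kJ
Bonds formed (products):
  C–C: 2 × 341 = 682
  C–H: 8 × 401 = 3208
  C=O: 2 × 811 = 1622
  O–H: 4 × 450 = 1800
  Σ(formed) = 7312 kJ
ΔH = Σ(broken) − Σ(formed) = 6810 − 7312 = −502 kJ

ΔH ≈ −502 kJ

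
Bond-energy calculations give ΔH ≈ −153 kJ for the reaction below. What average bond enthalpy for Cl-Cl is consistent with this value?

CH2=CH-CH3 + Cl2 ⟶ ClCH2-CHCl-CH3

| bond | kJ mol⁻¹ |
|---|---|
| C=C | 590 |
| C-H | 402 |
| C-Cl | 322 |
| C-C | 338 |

D(Cl-Cl) ≈ 239 kJ/mol

Let D be the Cl-Cl bond energy.
Σ(broken) = 1×338 + 6×402 + 1×590 + 1×D = 3340 + D
Σ(formed) = 2×338 + 2×322 + 6×402 = 3732
ΔH = Σ(broken) − Σ(formed) = (3340 + D) − (3732) = −392 + D
Setting this equal to −153 kJ gives D = 239 kJ/mol.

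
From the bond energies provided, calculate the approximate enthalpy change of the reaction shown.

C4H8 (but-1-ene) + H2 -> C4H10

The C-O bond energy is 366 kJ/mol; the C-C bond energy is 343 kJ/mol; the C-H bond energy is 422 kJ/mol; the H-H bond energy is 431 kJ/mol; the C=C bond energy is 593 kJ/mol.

Bonds broken (reactants):
  C-C: 2 × 343 = 686
  C-H: 8 × 422 = 3376
  C=C: 1 × 593 = 593
  H-H: 1 × 431 = 431
  Σ(broken) = 5086 kJ
Bonds formed (products):
  C-C: 3 × 343 = 1029
  C-H: 10 × 422 = 4220
  Σ(formed) = 5249 kJ
ΔH = Σ(broken) − Σ(formed) = 5086 − 5249 = −163 kJ

ΔH ≈ −163 kJ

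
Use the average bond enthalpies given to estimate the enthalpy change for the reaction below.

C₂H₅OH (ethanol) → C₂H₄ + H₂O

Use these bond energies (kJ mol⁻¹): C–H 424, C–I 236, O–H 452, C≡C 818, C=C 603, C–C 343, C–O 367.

Bonds broken (reactants):
  C–C: 1 × 343 = 343
  C–H: 5 × 424 = 2120
  C–O: 1 × 367 = 367
  O–H: 1 × 452 = 452
  Σ(broken) = 3282 kJ
Bonds formed (products):
  C–H: 4 × 424 = 1696
  C=C: 1 × 603 = 603
  O–H: 2 × 452 = 904
  Σ(formed) = 3203 kJ
ΔH = Σ(broken) − Σ(formed) = 3282 − 3203 = +79 kJ

ΔH ≈ +79 kJ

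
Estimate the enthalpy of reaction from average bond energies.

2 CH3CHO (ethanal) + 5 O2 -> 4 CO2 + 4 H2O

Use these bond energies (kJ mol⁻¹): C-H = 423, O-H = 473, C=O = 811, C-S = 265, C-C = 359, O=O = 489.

Bonds broken (reactants):
  C-C: 2 × 359 = 718
  C-H: 8 × 423 = 3384
  C=O: 2 × 811 = 1622
  O=O: 5 × 489 = 2445
  Σ(broken) = 8169 kJ
Bonds formed (products):
  C=O: 8 × 811 = 6488
  O-H: 8 × 473 = 3784
  Σ(formed) = 10272 kJ
ΔH = Σ(broken) − Σ(formed) = 8169 − 10272 = −2103 kJ

ΔH ≈ −2103 kJ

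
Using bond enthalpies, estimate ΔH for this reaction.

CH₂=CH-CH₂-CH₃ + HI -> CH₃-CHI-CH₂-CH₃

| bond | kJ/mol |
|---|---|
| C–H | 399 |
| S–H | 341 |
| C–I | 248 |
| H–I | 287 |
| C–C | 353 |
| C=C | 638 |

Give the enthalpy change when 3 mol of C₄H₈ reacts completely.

Bonds broken (reactants):
  C–C: 2 × 353 = 706
  C–H: 8 × 399 = 3192
  C=C: 1 × 638 = 638
  H–I: 1 × 287 = 287
  Σ(broken) = 4823 kJ
Bonds formed (products):
  C–C: 3 × 353 = 1059
  C–H: 9 × 399 = 3591
  C–I: 1 × 248 = 248
  Σ(formed) = 4898 kJ
ΔH = Σ(broken) − Σ(formed) = 4823 − 4898 = −75 kJ
For 3× the reaction as written: 3 × (−75) = −225 kJ

ΔH = −225 kJ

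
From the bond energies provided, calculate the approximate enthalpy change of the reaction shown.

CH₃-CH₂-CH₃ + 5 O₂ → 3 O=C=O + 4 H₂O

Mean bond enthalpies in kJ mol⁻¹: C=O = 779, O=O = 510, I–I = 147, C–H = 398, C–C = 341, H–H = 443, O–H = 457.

Bonds broken (reactants):
  C–C: 2 × 341 = 682
  C–H: 8 × 398 = 3184
  O=O: 5 × 510 = 2550
  Σ(broken) = 6416 kJ
Bonds formed (products):
  C=O: 6 × 779 = 4674
  O–H: 8 × 457 = 3656
  Σ(formed) = 8330 kJ
ΔH = Σ(broken) − Σ(formed) = 6416 − 8330 = −1914 kJ

ΔH ≈ −1914 kJ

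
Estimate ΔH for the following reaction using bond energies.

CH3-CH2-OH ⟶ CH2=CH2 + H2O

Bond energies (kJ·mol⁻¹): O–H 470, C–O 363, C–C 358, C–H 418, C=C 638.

Bonds broken (reactants):
  C–C: 1 × 358 = 358
  C–H: 5 × 418 = 2090
  C–O: 1 × 363 = 363
  O–H: 1 × 470 = 470
  Σ(broken) = 3281 kJ
Bonds formed (products):
  C–H: 4 × 418 = 1672
  C=C: 1 × 638 = 638
  O–H: 2 × 470 = 940
  Σ(formed) = 3250 kJ
ΔH = Σ(broken) − Σ(formed) = 3281 − 3250 = +31 kJ

ΔH ≈ +31 kJ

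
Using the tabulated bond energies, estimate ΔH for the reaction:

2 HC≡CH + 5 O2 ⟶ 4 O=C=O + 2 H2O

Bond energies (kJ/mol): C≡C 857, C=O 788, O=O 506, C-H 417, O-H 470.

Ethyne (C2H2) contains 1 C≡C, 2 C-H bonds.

ΔH ≈ −2272 kJ

Bonds broken (reactants):
  C≡C: 2 × 857 = 1714
  C-H: 4 × 417 = 1668
  O=O: 5 × 506 = 2530
  Σ(broken) = 5912 kJ
Bonds formed (products):
  C=O: 8 × 788 = 6304
  O-H: 4 × 470 = 1880
  Σ(formed) = 8184 kJ
ΔH = Σ(broken) − Σ(formed) = 5912 − 8184 = −2272 kJ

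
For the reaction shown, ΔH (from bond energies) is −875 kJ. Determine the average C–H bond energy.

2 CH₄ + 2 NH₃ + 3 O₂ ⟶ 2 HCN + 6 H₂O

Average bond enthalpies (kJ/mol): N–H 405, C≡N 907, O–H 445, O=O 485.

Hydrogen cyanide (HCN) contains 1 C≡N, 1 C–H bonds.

Let D be the C–H bond energy.
Σ(broken) = 8×D + 6×405 + 3×485 = 3885 + 8D
Σ(formed) = 2×907 + 2×D + 12×445 = 7154 + 2D
ΔH = Σ(broken) − Σ(formed) = (3885 + 8D) − (7154 + 2D) = −3269 + 6D
Setting this equal to −875 kJ gives 6D = 2394, so D = 399 kJ/mol.

D(C–H) ≈ 399 kJ/mol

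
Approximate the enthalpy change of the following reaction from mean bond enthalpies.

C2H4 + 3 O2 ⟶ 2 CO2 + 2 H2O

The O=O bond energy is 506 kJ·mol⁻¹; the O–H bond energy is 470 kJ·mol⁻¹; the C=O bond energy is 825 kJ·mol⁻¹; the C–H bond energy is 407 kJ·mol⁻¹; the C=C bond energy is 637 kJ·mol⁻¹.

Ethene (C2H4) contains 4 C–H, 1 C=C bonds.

ΔH ≈ −1397 kJ

Bonds broken (reactants):
  C–H: 4 × 407 = 1628
  C=C: 1 × 637 = 637
  O=O: 3 × 506 = 1518
  Σ(broken) = 3783 kJ
Bonds formed (products):
  C=O: 4 × 825 = 3300
  O–H: 4 × 470 = 1880
  Σ(formed) = 5180 kJ
ΔH = Σ(broken) − Σ(formed) = 3783 − 5180 = −1397 kJ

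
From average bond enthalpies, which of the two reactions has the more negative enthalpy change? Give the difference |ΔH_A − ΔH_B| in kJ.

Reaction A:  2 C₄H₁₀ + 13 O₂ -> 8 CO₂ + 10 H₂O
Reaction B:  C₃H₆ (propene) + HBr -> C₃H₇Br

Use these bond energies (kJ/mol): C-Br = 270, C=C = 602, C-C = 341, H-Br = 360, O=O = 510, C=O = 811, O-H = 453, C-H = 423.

Reaction A:
  Bonds broken (reactants):
    C-C: 6 × 341 = 2046
    C-H: 20 × 423 = 8460
    O=O: 13 × 510 = 6630
    Σ(broken) = 17136 kJ
  Bonds formed (products):
    C=O: 16 × 811 = 12976
    O-H: 20 × 453 = 9060
    Σ(formed) = 22036 kJ
  ΔH_A = 17136 − 22036 = −4900 kJ
Reaction B:
  Bonds broken (reactants):
    C-C: 1 × 341 = 341
    C-H: 6 × 423 = 2538
    C=C: 1 × 602 = 602
    H-Br: 1 × 360 = 360
    Σ(broken) = 3841 kJ
  Bonds formed (products):
    C-Br: 1 × 270 = 270
    C-C: 2 × 341 = 682
    C-H: 7 × 423 = 2961
    Σ(formed) = 3913 kJ
  ΔH_B = 3841 − 3913 = −72 kJ
ΔH_A − ΔH_B = −4828 kJ, so reaction A has the more negative ΔH; |ΔH_A − ΔH_B| = 4828 kJ.

Reaction A, by 4828 kJ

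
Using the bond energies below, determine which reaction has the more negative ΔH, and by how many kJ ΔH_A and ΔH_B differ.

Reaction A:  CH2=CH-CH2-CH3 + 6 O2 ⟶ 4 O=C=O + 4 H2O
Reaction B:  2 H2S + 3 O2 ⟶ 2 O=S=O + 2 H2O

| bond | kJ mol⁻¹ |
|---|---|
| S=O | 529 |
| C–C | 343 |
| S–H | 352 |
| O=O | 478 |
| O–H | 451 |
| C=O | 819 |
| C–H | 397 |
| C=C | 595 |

Reaction A, by 1757 kJ

Reaction A:
  Bonds broken (reactants):
    C–C: 2 × 343 = 686
    C–H: 8 × 397 = 3176
    C=C: 1 × 595 = 595
    O=O: 6 × 478 = 2868
    Σ(broken) = 7325 kJ
  Bonds formed (products):
    C=O: 8 × 819 = 6552
    O–H: 8 × 451 = 3608
    Σ(formed) = 10160 kJ
  ΔH_A = 7325 − 10160 = −2835 kJ
Reaction B:
  Bonds broken (reactants):
    O=O: 3 × 478 = 1434
    S–H: 4 × 352 = 1408
    Σ(broken) = 2842 kJ
  Bonds formed (products):
    O–H: 4 × 451 = 1804
    S=O: 4 × 529 = 2116
    Σ(formed) = 3920 kJ
  ΔH_B = 2842 − 3920 = −1078 kJ
ΔH_A − ΔH_B = −1757 kJ, so reaction A has the more negative ΔH; |ΔH_A − ΔH_B| = 1757 kJ.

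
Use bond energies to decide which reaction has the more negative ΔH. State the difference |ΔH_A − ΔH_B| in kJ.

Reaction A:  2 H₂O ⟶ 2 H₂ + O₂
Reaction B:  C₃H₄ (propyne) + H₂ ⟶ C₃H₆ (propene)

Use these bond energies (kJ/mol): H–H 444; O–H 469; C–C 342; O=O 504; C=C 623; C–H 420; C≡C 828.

Reaction A:
  Bonds broken (reactants):
    O–H: 4 × 469 = 1876
    Σ(broken) = 1876 kJ
  Bonds formed (products):
    H–H: 2 × 444 = 888
    O=O: 1 × 504 = 504
    Σ(formed) = 1392 kJ
  ΔH_A = 1876 − 1392 = +484 kJ
Reaction B:
  Bonds broken (reactants):
    C≡C: 1 × 828 = 828
    C–C: 1 × 342 = 342
    C–H: 4 × 420 = 1680
    H–H: 1 × 444 = 444
    Σ(broken) = 3294 kJ
  Bonds formed (products):
    C–C: 1 × 342 = 342
    C–H: 6 × 420 = 2520
    C=C: 1 × 623 = 623
    Σ(formed) = 3485 kJ
  ΔH_B = 3294 − 3485 = −191 kJ
ΔH_A − ΔH_B = +675 kJ, so reaction B has the more negative ΔH; |ΔH_A − ΔH_B| = 675 kJ.

Reaction B, by 675 kJ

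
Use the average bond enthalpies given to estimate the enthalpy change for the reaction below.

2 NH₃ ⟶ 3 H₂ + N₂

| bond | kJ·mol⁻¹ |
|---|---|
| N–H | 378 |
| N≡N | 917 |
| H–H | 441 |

Bonds broken (reactants):
  N–H: 6 × 378 = 2268
  Σ(broken) = 2268 kJ
Bonds formed (products):
  H–H: 3 × 441 = 1323
  N≡N: 1 × 917 = 917
  Σ(formed) = 2240 kJ
ΔH = Σ(broken) − Σ(formed) = 2268 − 2240 = +28 kJ

ΔH ≈ +28 kJ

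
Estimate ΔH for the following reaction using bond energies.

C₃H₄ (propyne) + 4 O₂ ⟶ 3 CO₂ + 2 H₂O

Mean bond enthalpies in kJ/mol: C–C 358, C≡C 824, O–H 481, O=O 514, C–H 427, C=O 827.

ΔH ≈ −1940 kJ

Bonds broken (reactants):
  C≡C: 1 × 824 = 824
  C–C: 1 × 358 = 358
  C–H: 4 × 427 = 1708
  O=O: 4 × 514 = 2056
  Σ(broken) = 4946 kJ
Bonds formed (products):
  C=O: 6 × 827 = 4962
  O–H: 4 × 481 = 1924
  Σ(formed) = 6886 kJ
ΔH = Σ(broken) − Σ(formed) = 4946 − 6886 = −1940 kJ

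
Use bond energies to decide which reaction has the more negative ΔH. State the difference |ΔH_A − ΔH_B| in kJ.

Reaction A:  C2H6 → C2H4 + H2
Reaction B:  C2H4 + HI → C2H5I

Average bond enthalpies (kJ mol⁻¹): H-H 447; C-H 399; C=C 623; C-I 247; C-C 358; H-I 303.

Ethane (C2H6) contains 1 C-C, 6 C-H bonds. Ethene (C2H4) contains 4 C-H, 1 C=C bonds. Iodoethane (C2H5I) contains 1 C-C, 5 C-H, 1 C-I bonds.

Reaction B, by 164 kJ

Reaction A:
  Bonds broken (reactants):
    C-C: 1 × 358 = 358
    C-H: 6 × 399 = 2394
    Σ(broken) = 2752 kJ
  Bonds formed (products):
    C-H: 4 × 399 = 1596
    C=C: 1 × 623 = 623
    H-H: 1 × 447 = 447
    Σ(formed) = 2666 kJ
  ΔH_A = 2752 − 2666 = +86 kJ
Reaction B:
  Bonds broken (reactants):
    C-H: 4 × 399 = 1596
    C=C: 1 × 623 = 623
    H-I: 1 × 303 = 303
    Σ(broken) = 2522 kJ
  Bonds formed (products):
    C-C: 1 × 358 = 358
    C-H: 5 × 399 = 1995
    C-I: 1 × 247 = 247
    Σ(formed) = 2600 kJ
  ΔH_B = 2522 − 2600 = −78 kJ
ΔH_A − ΔH_B = +164 kJ, so reaction B has the more negative ΔH; |ΔH_A − ΔH_B| = 164 kJ.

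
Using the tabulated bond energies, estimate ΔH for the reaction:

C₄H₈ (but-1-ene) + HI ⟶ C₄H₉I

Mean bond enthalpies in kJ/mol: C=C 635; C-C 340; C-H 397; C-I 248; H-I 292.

ΔH ≈ −58 kJ

Bonds broken (reactants):
  C-C: 2 × 340 = 680
  C-H: 8 × 397 = 3176
  C=C: 1 × 635 = 635
  H-I: 1 × 292 = 292
  Σ(broken) = 4783 kJ
Bonds formed (products):
  C-C: 3 × 340 = 1020
  C-H: 9 × 397 = 3573
  C-I: 1 × 248 = 248
  Σ(formed) = 4841 kJ
ΔH = Σ(broken) − Σ(formed) = 4783 − 4841 = −58 kJ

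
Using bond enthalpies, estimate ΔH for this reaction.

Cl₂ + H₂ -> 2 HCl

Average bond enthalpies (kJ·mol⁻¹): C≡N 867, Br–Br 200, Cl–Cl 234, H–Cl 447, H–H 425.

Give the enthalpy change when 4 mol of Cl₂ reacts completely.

Bonds broken (reactants):
  Cl–Cl: 1 × 234 = 234
  H–H: 1 × 425 = 425
  Σ(broken) = 659 kJ
Bonds formed (products):
  H–Cl: 2 × 447 = 894
  Σ(formed) = 894 kJ
ΔH = Σ(broken) − Σ(formed) = 659 − 894 = −235 kJ
For 4× the reaction as written: 4 × (−235) = −940 kJ

ΔH = −940 kJ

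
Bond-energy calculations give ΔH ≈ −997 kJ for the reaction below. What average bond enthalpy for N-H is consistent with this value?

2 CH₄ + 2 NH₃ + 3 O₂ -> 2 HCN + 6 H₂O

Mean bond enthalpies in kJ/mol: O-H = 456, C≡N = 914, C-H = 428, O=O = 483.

Let D be the N-H bond energy.
Σ(broken) = 8×428 + 6×D + 3×483 = 4873 + 6D
Σ(formed) = 2×914 + 2×428 + 12×456 = 8156
ΔH = Σ(broken) − Σ(formed) = (4873 + 6D) − (8156) = −3283 + 6D
Setting this equal to −997 kJ gives 6D = 2286, so D = 381 kJ/mol.

D(N-H) ≈ 381 kJ/mol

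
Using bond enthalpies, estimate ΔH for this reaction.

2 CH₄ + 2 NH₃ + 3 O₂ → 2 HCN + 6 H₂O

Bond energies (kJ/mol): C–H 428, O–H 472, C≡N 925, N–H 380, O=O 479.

ΔH ≈ −1229 kJ

Bonds broken (reactants):
  C–H: 8 × 428 = 3424
  N–H: 6 × 380 = 2280
  O=O: 3 × 479 = 1437
  Σ(broken) = 7141 kJ
Bonds formed (products):
  C≡N: 2 × 925 = 1850
  C–H: 2 × 428 = 856
  O–H: 12 × 472 = 5664
  Σ(formed) = 8370 kJ
ΔH = Σ(broken) − Σ(formed) = 7141 − 8370 = −1229 kJ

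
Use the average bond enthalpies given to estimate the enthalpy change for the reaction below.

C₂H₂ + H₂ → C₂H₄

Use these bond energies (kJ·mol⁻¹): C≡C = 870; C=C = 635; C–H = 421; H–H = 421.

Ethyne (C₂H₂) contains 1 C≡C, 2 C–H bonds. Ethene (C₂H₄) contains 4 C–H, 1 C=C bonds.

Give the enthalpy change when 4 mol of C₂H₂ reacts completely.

ΔH = −744 kJ

Bonds broken (reactants):
  C≡C: 1 × 870 = 870
  C–H: 2 × 421 = 842
  H–H: 1 × 421 = 421
  Σ(broken) = 2133 kJ
Bonds formed (products):
  C–H: 4 × 421 = 1684
  C=C: 1 × 635 = 635
  Σ(formed) = 2319 kJ
ΔH = Σ(broken) − Σ(formed) = 2133 − 2319 = −186 kJ
For 4× the reaction as written: 4 × (−186) = −744 kJ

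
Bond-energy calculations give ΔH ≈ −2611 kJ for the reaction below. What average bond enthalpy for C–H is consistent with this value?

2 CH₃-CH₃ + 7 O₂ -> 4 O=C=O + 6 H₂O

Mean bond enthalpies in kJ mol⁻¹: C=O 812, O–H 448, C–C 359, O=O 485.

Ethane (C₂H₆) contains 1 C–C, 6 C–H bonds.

Let D be the C–H bond energy.
Σ(broken) = 2×359 + 12×D + 7×485 = 4113 + 12D
Σ(formed) = 8×812 + 12×448 = 11872
ΔH = Σ(broken) − Σ(formed) = (4113 + 12D) − (11872) = −7759 + 12D
Setting this equal to −2611 kJ gives 12D = 5148, so D = 429 kJ/mol.

D(C–H) ≈ 429 kJ/mol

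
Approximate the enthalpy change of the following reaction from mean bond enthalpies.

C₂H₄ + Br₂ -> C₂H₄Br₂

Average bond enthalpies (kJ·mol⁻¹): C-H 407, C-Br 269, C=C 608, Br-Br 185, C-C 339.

ΔH ≈ −84 kJ

Bonds broken (reactants):
  Br-Br: 1 × 185 = 185
  C-H: 4 × 407 = 1628
  C=C: 1 × 608 = 608
  Σ(broken) = 2421 kJ
Bonds formed (products):
  C-Br: 2 × 269 = 538
  C-C: 1 × 339 = 339
  C-H: 4 × 407 = 1628
  Σ(formed) = 2505 kJ
ΔH = Σ(broken) − Σ(formed) = 2421 − 2505 = −84 kJ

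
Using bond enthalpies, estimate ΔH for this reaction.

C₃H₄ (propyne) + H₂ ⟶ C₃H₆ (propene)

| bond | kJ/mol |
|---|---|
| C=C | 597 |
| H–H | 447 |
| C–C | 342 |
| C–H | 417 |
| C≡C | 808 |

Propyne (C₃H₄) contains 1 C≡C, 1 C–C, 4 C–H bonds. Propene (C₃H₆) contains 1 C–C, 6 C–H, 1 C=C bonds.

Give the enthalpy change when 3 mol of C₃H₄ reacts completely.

ΔH = −528 kJ

Bonds broken (reactants):
  C≡C: 1 × 808 = 808
  C–C: 1 × 342 = 342
  C–H: 4 × 417 = 1668
  H–H: 1 × 447 = 447
  Σ(broken) = 3265 kJ
Bonds formed (products):
  C–C: 1 × 342 = 342
  C–H: 6 × 417 = 2502
  C=C: 1 × 597 = 597
  Σ(formed) = 3441 kJ
ΔH = Σ(broken) − Σ(formed) = 3265 − 3441 = −176 kJ
For 3× the reaction as written: 3 × (−176) = −528 kJ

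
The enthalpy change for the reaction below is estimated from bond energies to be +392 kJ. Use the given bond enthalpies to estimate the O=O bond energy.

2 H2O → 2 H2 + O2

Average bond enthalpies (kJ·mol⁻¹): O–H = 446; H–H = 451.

D(O=O) ≈ 490 kJ/mol

Let D be the O=O bond energy.
Σ(broken) = 4×446 = 1784
Σ(formed) = 2×451 + 1×D = 902 + D
ΔH = Σ(broken) − Σ(formed) = (1784) − (902 + D) = +882 − D
Setting this equal to +392 kJ gives D = 490 kJ/mol.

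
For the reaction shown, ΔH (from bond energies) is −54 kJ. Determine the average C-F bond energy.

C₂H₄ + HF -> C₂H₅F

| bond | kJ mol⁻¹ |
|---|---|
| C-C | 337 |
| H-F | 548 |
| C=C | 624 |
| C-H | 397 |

Let D be the C-F bond energy.
Σ(broken) = 4×397 + 1×624 + 1×548 = 2760
Σ(formed) = 1×337 + 1×D + 5×397 = 2322 + D
ΔH = Σ(broken) − Σ(formed) = (2760) − (2322 + D) = +438 − D
Setting this equal to −54 kJ gives D = 492 kJ/mol.

D(C-F) ≈ 492 kJ/mol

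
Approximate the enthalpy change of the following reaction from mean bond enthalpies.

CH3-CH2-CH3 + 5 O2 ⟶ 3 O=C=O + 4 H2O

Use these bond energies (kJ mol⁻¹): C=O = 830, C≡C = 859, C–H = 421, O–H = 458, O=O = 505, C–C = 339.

Bonds broken (reactants):
  C–C: 2 × 339 = 678
  C–H: 8 × 421 = 3368
  O=O: 5 × 505 = 2525
  Σ(broken) = 6571 kJ
Bonds formed (products):
  C=O: 6 × 830 = 4980
  O–H: 8 × 458 = 3664
  Σ(formed) = 8644 kJ
ΔH = Σ(broken) − Σ(formed) = 6571 − 8644 = −2073 kJ

ΔH ≈ −2073 kJ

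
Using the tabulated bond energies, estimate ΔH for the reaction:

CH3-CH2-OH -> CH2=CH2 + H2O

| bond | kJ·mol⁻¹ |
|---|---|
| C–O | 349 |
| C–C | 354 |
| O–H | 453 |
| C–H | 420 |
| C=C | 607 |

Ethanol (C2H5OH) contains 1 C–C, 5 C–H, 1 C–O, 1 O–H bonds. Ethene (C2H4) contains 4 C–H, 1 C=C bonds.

ΔH ≈ +63 kJ

Bonds broken (reactants):
  C–C: 1 × 354 = 354
  C–H: 5 × 420 = 2100
  C–O: 1 × 349 = 349
  O–H: 1 × 453 = 453
  Σ(broken) = 3256 kJ
Bonds formed (products):
  C–H: 4 × 420 = 1680
  C=C: 1 × 607 = 607
  O–H: 2 × 453 = 906
  Σ(formed) = 3193 kJ
ΔH = Σ(broken) − Σ(formed) = 3256 − 3193 = +63 kJ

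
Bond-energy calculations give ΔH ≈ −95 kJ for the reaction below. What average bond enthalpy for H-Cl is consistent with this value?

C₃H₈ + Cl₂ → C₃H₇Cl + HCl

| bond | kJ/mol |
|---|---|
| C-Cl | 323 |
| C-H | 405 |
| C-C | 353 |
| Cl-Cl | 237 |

Let D be the H-Cl bond energy.
Σ(broken) = 2×353 + 8×405 + 1×237 = 4183
Σ(formed) = 2×353 + 1×323 + 7×405 + 1×D = 3864 + D
ΔH = Σ(broken) − Σ(formed) = (4183) − (3864 + D) = +319 − D
Setting this equal to −95 kJ gives D = 414 kJ/mol.

D(H-Cl) ≈ 414 kJ/mol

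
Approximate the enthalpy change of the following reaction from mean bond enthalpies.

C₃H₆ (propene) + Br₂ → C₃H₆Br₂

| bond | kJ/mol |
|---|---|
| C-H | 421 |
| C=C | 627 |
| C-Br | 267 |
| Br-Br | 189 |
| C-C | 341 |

Bonds broken (reactants):
  Br-Br: 1 × 189 = 189
  C-C: 1 × 341 = 341
  C-H: 6 × 421 = 2526
  C=C: 1 × 627 = 627
  Σ(broken) = 3683 kJ
Bonds formed (products):
  C-Br: 2 × 267 = 534
  C-C: 2 × 341 = 682
  C-H: 6 × 421 = 2526
  Σ(formed) = 3742 kJ
ΔH = Σ(broken) − Σ(formed) = 3683 − 3742 = −59 kJ

ΔH ≈ −59 kJ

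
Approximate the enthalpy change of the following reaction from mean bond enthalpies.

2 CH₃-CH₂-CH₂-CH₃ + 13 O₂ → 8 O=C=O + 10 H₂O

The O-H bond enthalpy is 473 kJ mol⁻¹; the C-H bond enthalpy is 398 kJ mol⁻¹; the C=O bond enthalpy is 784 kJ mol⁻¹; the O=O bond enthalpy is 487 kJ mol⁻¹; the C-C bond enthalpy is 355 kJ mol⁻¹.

ΔH ≈ −5583 kJ

Bonds broken (reactants):
  C-C: 6 × 355 = 2130
  C-H: 20 × 398 = 7960
  O=O: 13 × 487 = 6331
  Σ(broken) = 16421 kJ
Bonds formed (products):
  C=O: 16 × 784 = 12544
  O-H: 20 × 473 = 9460
  Σ(formed) = 22004 kJ
ΔH = Σ(broken) − Σ(formed) = 16421 − 22004 = −5583 kJ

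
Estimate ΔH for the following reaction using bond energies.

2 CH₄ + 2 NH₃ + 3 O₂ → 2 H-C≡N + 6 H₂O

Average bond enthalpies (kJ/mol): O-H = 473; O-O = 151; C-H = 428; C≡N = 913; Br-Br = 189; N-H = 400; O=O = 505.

Bonds broken (reactants):
  C-H: 8 × 428 = 3424
  N-H: 6 × 400 = 2400
  O=O: 3 × 505 = 1515
  Σ(broken) = 7339 kJ
Bonds formed (products):
  C≡N: 2 × 913 = 1826
  C-H: 2 × 428 = 856
  O-H: 12 × 473 = 5676
  Σ(formed) = 8358 kJ
ΔH = Σ(broken) − Σ(formed) = 7339 − 8358 = −1019 kJ

ΔH ≈ −1019 kJ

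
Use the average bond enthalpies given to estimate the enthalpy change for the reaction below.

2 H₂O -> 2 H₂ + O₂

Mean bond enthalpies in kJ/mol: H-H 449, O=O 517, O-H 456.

ΔH ≈ +409 kJ

Bonds broken (reactants):
  O-H: 4 × 456 = 1824
  Σ(broken) = 1824 kJ
Bonds formed (products):
  H-H: 2 × 449 = 898
  O=O: 1 × 517 = 517
  Σ(formed) = 1415 kJ
ΔH = Σ(broken) − Σ(formed) = 1824 − 1415 = +409 kJ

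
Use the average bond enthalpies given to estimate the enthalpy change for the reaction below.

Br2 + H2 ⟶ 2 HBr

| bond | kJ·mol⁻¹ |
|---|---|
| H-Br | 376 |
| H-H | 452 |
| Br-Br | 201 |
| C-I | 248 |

ΔH ≈ −99 kJ

Bonds broken (reactants):
  Br-Br: 1 × 201 = 201
  H-H: 1 × 452 = 452
  Σ(broken) = 653 kJ
Bonds formed (products):
  H-Br: 2 × 376 = 752
  Σ(formed) = 752 kJ
ΔH = Σ(broken) − Σ(formed) = 653 − 752 = −99 kJ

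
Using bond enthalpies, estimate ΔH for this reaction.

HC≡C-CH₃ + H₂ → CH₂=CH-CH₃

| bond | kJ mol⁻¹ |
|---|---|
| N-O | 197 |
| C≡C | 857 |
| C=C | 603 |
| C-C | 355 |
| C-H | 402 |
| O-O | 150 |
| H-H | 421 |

Bonds broken (reactants):
  C≡C: 1 × 857 = 857
  C-C: 1 × 355 = 355
  C-H: 4 × 402 = 1608
  H-H: 1 × 421 = 421
  Σ(broken) = 3241 kJ
Bonds formed (products):
  C-C: 1 × 355 = 355
  C-H: 6 × 402 = 2412
  C=C: 1 × 603 = 603
  Σ(formed) = 3370 kJ
ΔH = Σ(broken) − Σ(formed) = 3241 − 3370 = −129 kJ

ΔH ≈ −129 kJ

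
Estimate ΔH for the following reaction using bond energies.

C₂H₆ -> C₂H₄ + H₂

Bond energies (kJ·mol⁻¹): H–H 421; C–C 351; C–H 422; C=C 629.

Bonds broken (reactants):
  C–C: 1 × 351 = 351
  C–H: 6 × 422 = 2532
  Σ(broken) = 2883 kJ
Bonds formed (products):
  C–H: 4 × 422 = 1688
  C=C: 1 × 629 = 629
  H–H: 1 × 421 = 421
  Σ(formed) = 2738 kJ
ΔH = Σ(broken) − Σ(formed) = 2883 − 2738 = +145 kJ

ΔH ≈ +145 kJ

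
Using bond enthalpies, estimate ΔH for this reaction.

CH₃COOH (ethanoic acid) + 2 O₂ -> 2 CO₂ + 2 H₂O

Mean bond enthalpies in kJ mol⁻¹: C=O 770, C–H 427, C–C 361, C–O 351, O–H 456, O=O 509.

ΔH ≈ −667 kJ

Bonds broken (reactants):
  C–C: 1 × 361 = 361
  C–H: 3 × 427 = 1281
  C–O: 1 × 351 = 351
  C=O: 1 × 770 = 770
  O–H: 1 × 456 = 456
  O=O: 2 × 509 = 1018
  Σ(broken) = 4237 kJ
Bonds formed (products):
  C=O: 4 × 770 = 3080
  O–H: 4 × 456 = 1824
  Σ(formed) = 4904 kJ
ΔH = Σ(broken) − Σ(formed) = 4237 − 4904 = −667 kJ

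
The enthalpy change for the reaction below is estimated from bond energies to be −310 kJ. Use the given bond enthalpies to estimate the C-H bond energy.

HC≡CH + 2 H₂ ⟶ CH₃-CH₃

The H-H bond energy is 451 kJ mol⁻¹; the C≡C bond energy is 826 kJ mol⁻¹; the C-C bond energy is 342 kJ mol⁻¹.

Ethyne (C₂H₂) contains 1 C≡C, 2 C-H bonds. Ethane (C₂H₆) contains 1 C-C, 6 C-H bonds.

Let D be the C-H bond energy.
Σ(broken) = 1×826 + 2×D + 2×451 = 1728 + 2D
Σ(formed) = 1×342 + 6×D = 342 + 6D
ΔH = Σ(broken) − Σ(formed) = (1728 + 2D) − (342 + 6D) = +1386 − 4D
Setting this equal to −310 kJ gives 4D = 1696, so D = 424 kJ/mol.

D(C-H) ≈ 424 kJ/mol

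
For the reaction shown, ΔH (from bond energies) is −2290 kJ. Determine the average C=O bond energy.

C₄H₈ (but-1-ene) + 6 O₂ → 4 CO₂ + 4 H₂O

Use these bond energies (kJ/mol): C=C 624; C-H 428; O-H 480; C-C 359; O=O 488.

Let D be the C=O bond energy.
Σ(broken) = 2×359 + 8×428 + 1×624 + 6×488 = 7694
Σ(formed) = 8×D + 8×480 = 3840 + 8D
ΔH = Σ(broken) − Σ(formed) = (7694) − (3840 + 8D) = +3854 − 8D
Setting this equal to −2290 kJ gives 8D = 6144, so D = 768 kJ/mol.

D(C=O) ≈ 768 kJ/mol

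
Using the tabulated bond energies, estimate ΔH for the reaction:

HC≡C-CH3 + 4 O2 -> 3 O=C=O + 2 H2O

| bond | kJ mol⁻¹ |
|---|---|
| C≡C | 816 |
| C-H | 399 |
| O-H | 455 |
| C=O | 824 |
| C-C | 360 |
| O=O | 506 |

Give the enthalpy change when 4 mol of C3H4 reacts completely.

ΔH = −7872 kJ

Bonds broken (reactants):
  C≡C: 1 × 816 = 816
  C-C: 1 × 360 = 360
  C-H: 4 × 399 = 1596
  O=O: 4 × 506 = 2024
  Σ(broken) = 4796 kJ
Bonds formed (products):
  C=O: 6 × 824 = 4944
  O-H: 4 × 455 = 1820
  Σ(formed) = 6764 kJ
ΔH = Σ(broken) − Σ(formed) = 4796 − 6764 = −1968 kJ
For 4× the reaction as written: 4 × (−1968) = −7872 kJ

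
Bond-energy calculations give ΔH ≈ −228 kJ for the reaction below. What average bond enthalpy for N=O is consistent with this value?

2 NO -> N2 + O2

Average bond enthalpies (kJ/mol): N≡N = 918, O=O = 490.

Let D be the N=O bond energy.
Σ(broken) = 2×D = 2D
Σ(formed) = 1×918 + 1×490 = 1408
ΔH = Σ(broken) − Σ(formed) = (2D) − (1408) = −1408 + 2D
Setting this equal to −228 kJ gives 2D = 1180, so D = 590 kJ/mol.

D(N=O) ≈ 590 kJ/mol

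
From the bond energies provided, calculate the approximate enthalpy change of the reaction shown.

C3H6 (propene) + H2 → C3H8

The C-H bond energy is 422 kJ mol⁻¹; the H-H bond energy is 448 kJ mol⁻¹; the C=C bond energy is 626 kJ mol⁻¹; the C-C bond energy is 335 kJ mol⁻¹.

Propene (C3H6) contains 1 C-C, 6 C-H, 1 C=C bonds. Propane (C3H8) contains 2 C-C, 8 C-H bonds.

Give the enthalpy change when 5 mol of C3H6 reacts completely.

Bonds broken (reactants):
  C-C: 1 × 335 = 335
  C-H: 6 × 422 = 2532
  C=C: 1 × 626 = 626
  H-H: 1 × 448 = 448
  Σ(broken) = 3941 kJ
Bonds formed (products):
  C-C: 2 × 335 = 670
  C-H: 8 × 422 = 3376
  Σ(formed) = 4046 kJ
ΔH = Σ(broken) − Σ(formed) = 3941 − 4046 = −105 kJ
For 5× the reaction as written: 5 × (−105) = −525 kJ

ΔH = −525 kJ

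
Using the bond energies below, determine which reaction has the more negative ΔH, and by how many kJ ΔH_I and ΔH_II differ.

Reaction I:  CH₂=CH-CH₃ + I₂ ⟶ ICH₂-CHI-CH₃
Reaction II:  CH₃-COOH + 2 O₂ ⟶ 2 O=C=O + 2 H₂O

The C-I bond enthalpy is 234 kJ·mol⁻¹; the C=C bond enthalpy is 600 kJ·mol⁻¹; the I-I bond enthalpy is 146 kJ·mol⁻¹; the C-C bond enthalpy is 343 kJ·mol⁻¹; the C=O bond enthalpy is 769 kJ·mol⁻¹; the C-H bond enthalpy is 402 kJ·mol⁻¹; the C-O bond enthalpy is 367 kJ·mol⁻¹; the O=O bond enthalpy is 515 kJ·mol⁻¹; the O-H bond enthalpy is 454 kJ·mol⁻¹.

Reaction II, by 658 kJ

Reaction I:
  Bonds broken (reactants):
    C-C: 1 × 343 = 343
    C-H: 6 × 402 = 2412
    C=C: 1 × 600 = 600
    I-I: 1 × 146 = 146
    Σ(broken) = 3501 kJ
  Bonds formed (products):
    C-C: 2 × 343 = 686
    C-H: 6 × 402 = 2412
    C-I: 2 × 234 = 468
    Σ(formed) = 3566 kJ
  ΔH_I = 3501 − 3566 = −65 kJ
Reaction II:
  Bonds broken (reactants):
    C-C: 1 × 343 = 343
    C-H: 3 × 402 = 1206
    C-O: 1 × 367 = 367
    C=O: 1 × 769 = 769
    O-H: 1 × 454 = 454
    O=O: 2 × 515 = 1030
    Σ(broken) = 4169 kJ
  Bonds formed (products):
    C=O: 4 × 769 = 3076
    O-H: 4 × 454 = 1816
    Σ(formed) = 4892 kJ
  ΔH_II = 4169 − 4892 = −723 kJ
ΔH_I − ΔH_II = +658 kJ, so reaction II has the more negative ΔH; |ΔH_I − ΔH_II| = 658 kJ.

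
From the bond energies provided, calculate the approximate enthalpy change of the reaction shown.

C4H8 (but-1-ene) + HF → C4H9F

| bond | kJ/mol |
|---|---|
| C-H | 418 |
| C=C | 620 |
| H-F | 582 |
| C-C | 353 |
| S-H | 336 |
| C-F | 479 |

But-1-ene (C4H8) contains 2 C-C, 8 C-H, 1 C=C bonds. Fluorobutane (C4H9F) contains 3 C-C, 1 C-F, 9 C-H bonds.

Bonds broken (reactants):
  C-C: 2 × 353 = 706
  C-H: 8 × 418 = 3344
  C=C: 1 × 620 = 620
  H-F: 1 × 582 = 582
  Σ(broken) = 5252 kJ
Bonds formed (products):
  C-C: 3 × 353 = 1059
  C-F: 1 × 479 = 479
  C-H: 9 × 418 = 3762
  Σ(formed) = 5300 kJ
ΔH = Σ(broken) − Σ(formed) = 5252 − 5300 = −48 kJ

ΔH ≈ −48 kJ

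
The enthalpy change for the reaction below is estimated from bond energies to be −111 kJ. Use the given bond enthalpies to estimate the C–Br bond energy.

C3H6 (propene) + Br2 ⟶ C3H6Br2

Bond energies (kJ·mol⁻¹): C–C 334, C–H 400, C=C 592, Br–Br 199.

Let D be the C–Br bond energy.
Σ(broken) = 1×199 + 1×334 + 6×400 + 1×592 = 3525
Σ(formed) = 2×D + 2×334 + 6×400 = 3068 + 2D
ΔH = Σ(broken) − Σ(formed) = (3525) − (3068 + 2D) = +457 − 2D
Setting this equal to −111 kJ gives 2D = 568, so D = 284 kJ/mol.

D(C–Br) ≈ 284 kJ/mol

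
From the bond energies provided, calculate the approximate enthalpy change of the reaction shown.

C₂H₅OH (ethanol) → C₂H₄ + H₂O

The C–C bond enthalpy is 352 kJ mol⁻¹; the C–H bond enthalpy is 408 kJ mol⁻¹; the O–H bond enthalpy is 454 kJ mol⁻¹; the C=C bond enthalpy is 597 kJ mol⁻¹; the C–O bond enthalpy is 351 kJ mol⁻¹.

Bonds broken (reactants):
  C–C: 1 × 352 = 352
  C–H: 5 × 408 = 2040
  C–O: 1 × 351 = 351
  O–H: 1 × 454 = 454
  Σ(broken) = 3197 kJ
Bonds formed (products):
  C–H: 4 × 408 = 1632
  C=C: 1 × 597 = 597
  O–H: 2 × 454 = 908
  Σ(formed) = 3137 kJ
ΔH = Σ(broken) − Σ(formed) = 3197 − 3137 = +60 kJ

ΔH ≈ +60 kJ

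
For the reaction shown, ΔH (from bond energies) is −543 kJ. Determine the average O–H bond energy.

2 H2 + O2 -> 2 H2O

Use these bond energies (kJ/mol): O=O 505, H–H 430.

D(O–H) ≈ 477 kJ/mol

Let D be the O–H bond energy.
Σ(broken) = 2×430 + 1×505 = 1365
Σ(formed) = 4×D = 4D
ΔH = Σ(broken) − Σ(formed) = (1365) − (4D) = +1365 − 4D
Setting this equal to −543 kJ gives 4D = 1908, so D = 477 kJ/mol.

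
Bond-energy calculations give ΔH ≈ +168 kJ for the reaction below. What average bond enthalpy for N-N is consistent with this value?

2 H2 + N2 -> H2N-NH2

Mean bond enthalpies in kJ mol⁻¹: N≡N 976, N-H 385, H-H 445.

D(N-N) ≈ 158 kJ/mol

Let D be the N-N bond energy.
Σ(broken) = 2×445 + 1×976 = 1866
Σ(formed) = 4×385 + 1×D = 1540 + D
ΔH = Σ(broken) − Σ(formed) = (1866) − (1540 + D) = +326 − D
Setting this equal to +168 kJ gives D = 158 kJ/mol.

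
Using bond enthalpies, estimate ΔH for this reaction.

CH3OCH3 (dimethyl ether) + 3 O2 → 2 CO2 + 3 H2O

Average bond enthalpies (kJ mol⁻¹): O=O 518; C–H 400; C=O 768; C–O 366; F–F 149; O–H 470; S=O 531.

Bonds broken (reactants):
  C–H: 6 × 400 = 2400
  C–O: 2 × 366 = 732
  O=O: 3 × 518 = 1554
  Σ(broken) = 4686 kJ
Bonds formed (products):
  C=O: 4 × 768 = 3072
  O–H: 6 × 470 = 2820
  Σ(formed) = 5892 kJ
ΔH = Σ(broken) − Σ(formed) = 4686 − 5892 = −1206 kJ

ΔH ≈ −1206 kJ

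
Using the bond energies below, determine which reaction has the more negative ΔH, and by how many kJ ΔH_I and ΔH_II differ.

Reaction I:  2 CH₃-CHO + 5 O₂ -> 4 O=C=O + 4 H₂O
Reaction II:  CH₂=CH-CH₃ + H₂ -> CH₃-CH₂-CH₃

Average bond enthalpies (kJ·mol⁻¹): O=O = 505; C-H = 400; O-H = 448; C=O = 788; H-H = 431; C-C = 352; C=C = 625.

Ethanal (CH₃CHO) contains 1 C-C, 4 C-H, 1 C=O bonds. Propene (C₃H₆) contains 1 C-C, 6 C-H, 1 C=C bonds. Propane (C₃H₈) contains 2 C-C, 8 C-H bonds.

Reaction I, by 1787 kJ

Reaction I:
  Bonds broken (reactants):
    C-C: 2 × 352 = 704
    C-H: 8 × 400 = 3200
    C=O: 2 × 788 = 1576
    O=O: 5 × 505 = 2525
    Σ(broken) = 8005 kJ
  Bonds formed (products):
    C=O: 8 × 788 = 6304
    O-H: 8 × 448 = 3584
    Σ(formed) = 9888 kJ
  ΔH_I = 8005 − 9888 = −1883 kJ
Reaction II:
  Bonds broken (reactants):
    C-C: 1 × 352 = 352
    C-H: 6 × 400 = 2400
    C=C: 1 × 625 = 625
    H-H: 1 × 431 = 431
    Σ(broken) = 3808 kJ
  Bonds formed (products):
    C-C: 2 × 352 = 704
    C-H: 8 × 400 = 3200
    Σ(formed) = 3904 kJ
  ΔH_II = 3808 − 3904 = −96 kJ
ΔH_I − ΔH_II = −1787 kJ, so reaction I has the more negative ΔH; |ΔH_I − ΔH_II| = 1787 kJ.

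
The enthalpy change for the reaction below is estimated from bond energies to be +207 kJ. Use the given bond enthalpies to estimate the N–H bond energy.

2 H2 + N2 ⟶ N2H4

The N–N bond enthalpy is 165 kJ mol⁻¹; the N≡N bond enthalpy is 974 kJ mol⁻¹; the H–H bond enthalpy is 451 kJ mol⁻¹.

D(N–H) ≈ 376 kJ/mol

Let D be the N–H bond energy.
Σ(broken) = 2×451 + 1×974 = 1876
Σ(formed) = 4×D + 1×165 = 165 + 4D
ΔH = Σ(broken) − Σ(formed) = (1876) − (165 + 4D) = +1711 − 4D
Setting this equal to +207 kJ gives 4D = 1504, so D = 376 kJ/mol.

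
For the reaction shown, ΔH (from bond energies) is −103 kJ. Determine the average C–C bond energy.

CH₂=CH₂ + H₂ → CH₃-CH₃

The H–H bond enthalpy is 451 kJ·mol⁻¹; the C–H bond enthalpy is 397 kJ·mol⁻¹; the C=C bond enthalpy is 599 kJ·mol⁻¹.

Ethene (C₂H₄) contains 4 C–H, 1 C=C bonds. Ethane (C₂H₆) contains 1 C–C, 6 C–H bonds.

Let D be the C–C bond energy.
Σ(broken) = 4×397 + 1×599 + 1×451 = 2638
Σ(formed) = 1×D + 6×397 = 2382 + D
ΔH = Σ(broken) − Σ(formed) = (2638) − (2382 + D) = +256 − D
Setting this equal to −103 kJ gives D = 359 kJ/mol.

D(C–C) ≈ 359 kJ/mol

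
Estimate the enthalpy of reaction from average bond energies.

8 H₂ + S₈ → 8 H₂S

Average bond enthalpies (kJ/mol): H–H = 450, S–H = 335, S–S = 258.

ΔH ≈ +304 kJ

Bonds broken (reactants):
  H–H: 8 × 450 = 3600
  S–S: 8 × 258 = 2064
  Σ(broken) = 5664 kJ
Bonds formed (products):
  S–H: 16 × 335 = 5360
  Σ(formed) = 5360 kJ
ΔH = Σ(broken) − Σ(formed) = 5664 − 5360 = +304 kJ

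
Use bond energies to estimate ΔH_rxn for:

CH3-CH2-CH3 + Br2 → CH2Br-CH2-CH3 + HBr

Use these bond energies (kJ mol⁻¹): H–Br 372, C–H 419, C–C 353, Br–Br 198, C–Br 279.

Bonds broken (reactants):
  Br–Br: 1 × 198 = 198
  C–C: 2 × 353 = 706
  C–H: 8 × 419 = 3352
  Σ(broken) = 4256 kJ
Bonds formed (products):
  C–Br: 1 × 279 = 279
  C–C: 2 × 353 = 706
  C–H: 7 × 419 = 2933
  H–Br: 1 × 372 = 372
  Σ(formed) = 4290 kJ
ΔH = Σ(broken) − Σ(formed) = 4256 − 4290 = −34 kJ

ΔH ≈ −34 kJ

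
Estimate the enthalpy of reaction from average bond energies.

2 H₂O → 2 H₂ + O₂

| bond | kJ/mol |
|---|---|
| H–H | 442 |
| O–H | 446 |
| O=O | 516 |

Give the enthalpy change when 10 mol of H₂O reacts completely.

ΔH = +1920 kJ

Bonds broken (reactants):
  O–H: 4 × 446 = 1784
  Σ(broken) = 1784 kJ
Bonds formed (products):
  H–H: 2 × 442 = 884
  O=O: 1 × 516 = 516
  Σ(formed) = 1400 kJ
ΔH = Σ(broken) − Σ(formed) = 1784 − 1400 = +384 kJ
For 5× the reaction as written: 5 × (+384) = +1920 kJ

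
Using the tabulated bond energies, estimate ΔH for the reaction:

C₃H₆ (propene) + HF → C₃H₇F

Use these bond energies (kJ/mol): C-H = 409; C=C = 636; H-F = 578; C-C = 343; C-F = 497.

Bonds broken (reactants):
  C-C: 1 × 343 = 343
  C-H: 6 × 409 = 2454
  C=C: 1 × 636 = 636
  H-F: 1 × 578 = 578
  Σ(broken) = 4011 kJ
Bonds formed (products):
  C-C: 2 × 343 = 686
  C-F: 1 × 497 = 497
  C-H: 7 × 409 = 2863
  Σ(formed) = 4046 kJ
ΔH = Σ(broken) − Σ(formed) = 4011 − 4046 = −35 kJ

ΔH ≈ −35 kJ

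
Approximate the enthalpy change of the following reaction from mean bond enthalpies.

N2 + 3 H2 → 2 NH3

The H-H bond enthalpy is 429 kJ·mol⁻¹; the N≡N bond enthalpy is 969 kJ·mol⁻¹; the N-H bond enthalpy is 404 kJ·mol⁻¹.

Bonds broken (reactants):
  H-H: 3 × 429 = 1287
  N≡N: 1 × 969 = 969
  Σ(broken) = 2256 kJ
Bonds formed (products):
  N-H: 6 × 404 = 2424
  Σ(formed) = 2424 kJ
ΔH = Σ(broken) − Σ(formed) = 2256 − 2424 = −168 kJ

ΔH ≈ −168 kJ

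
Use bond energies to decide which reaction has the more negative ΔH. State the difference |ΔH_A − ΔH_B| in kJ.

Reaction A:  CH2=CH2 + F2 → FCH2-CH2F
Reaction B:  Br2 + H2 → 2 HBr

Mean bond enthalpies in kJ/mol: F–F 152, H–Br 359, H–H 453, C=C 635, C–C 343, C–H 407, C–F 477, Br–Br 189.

Reaction A, by 434 kJ

Reaction A:
  Bonds broken (reactants):
    C–H: 4 × 407 = 1628
    C=C: 1 × 635 = 635
    F–F: 1 × 152 = 152
    Σ(broken) = 2415 kJ
  Bonds formed (products):
    C–C: 1 × 343 = 343
    C–F: 2 × 477 = 954
    C–H: 4 × 407 = 1628
    Σ(formed) = 2925 kJ
  ΔH_A = 2415 − 2925 = −510 kJ
Reaction B:
  Bonds broken (reactants):
    Br–Br: 1 × 189 = 189
    H–H: 1 × 453 = 453
    Σ(broken) = 642 kJ
  Bonds formed (products):
    H–Br: 2 × 359 = 718
    Σ(formed) = 718 kJ
  ΔH_B = 642 − 718 = −76 kJ
ΔH_A − ΔH_B = −434 kJ, so reaction A has the more negative ΔH; |ΔH_A − ΔH_B| = 434 kJ.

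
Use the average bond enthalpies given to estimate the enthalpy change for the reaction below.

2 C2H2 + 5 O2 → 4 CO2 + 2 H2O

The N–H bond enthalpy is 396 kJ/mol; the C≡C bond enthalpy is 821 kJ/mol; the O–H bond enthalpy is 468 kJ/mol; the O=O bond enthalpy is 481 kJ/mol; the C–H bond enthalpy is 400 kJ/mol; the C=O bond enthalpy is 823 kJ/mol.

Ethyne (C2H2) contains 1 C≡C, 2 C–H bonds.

Bonds broken (reactants):
  C≡C: 2 × 821 = 1642
  C–H: 4 × 400 = 1600
  O=O: 5 × 481 = 2405
  Σ(broken) = 5647 kJ
Bonds formed (products):
  C=O: 8 × 823 = 6584
  O–H: 4 × 468 = 1872
  Σ(formed) = 8456 kJ
ΔH = Σ(broken) − Σ(formed) = 5647 − 8456 = −2809 kJ

ΔH ≈ −2809 kJ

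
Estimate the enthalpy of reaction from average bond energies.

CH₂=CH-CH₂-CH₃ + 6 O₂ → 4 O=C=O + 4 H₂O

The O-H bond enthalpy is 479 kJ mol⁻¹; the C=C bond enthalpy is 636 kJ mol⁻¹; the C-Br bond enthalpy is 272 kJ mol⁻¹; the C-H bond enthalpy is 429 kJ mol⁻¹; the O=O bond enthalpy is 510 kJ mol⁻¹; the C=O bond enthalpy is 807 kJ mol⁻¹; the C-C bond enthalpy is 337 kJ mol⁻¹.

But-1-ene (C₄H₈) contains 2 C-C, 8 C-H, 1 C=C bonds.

Bonds broken (reactants):
  C-C: 2 × 337 = 674
  C-H: 8 × 429 = 3432
  C=C: 1 × 636 = 636
  O=O: 6 × 510 = 3060
  Σ(broken) = 7802 kJ
Bonds formed (products):
  C=O: 8 × 807 = 6456
  O-H: 8 × 479 = 3832
  Σ(formed) = 10288 kJ
ΔH = Σ(broken) − Σ(formed) = 7802 − 10288 = −2486 kJ

ΔH ≈ −2486 kJ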